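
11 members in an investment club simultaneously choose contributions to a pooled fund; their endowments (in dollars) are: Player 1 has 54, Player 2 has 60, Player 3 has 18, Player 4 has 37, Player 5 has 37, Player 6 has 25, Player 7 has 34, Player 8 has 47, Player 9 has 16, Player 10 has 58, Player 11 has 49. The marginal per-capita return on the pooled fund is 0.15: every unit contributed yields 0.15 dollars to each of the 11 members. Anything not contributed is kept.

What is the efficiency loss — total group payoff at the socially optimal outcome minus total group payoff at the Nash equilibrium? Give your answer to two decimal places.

282.75 dollars

The private return per contributed unit is 0.15 < 1 for everyone, so the Nash equilibrium is zero contribution and the group total is Σ E_j = 54 + 60 + 18 + 37 + 37 + 25 + 34 + 47 + 16 + 58 + 49 = 435.
Each contributed unit returns 1.650 to the group, so the social optimum is full contribution by everyone: group total = 1.650 × 435 = 717.75.
Efficiency loss = (1.650 − 1) × 435 = 282.75.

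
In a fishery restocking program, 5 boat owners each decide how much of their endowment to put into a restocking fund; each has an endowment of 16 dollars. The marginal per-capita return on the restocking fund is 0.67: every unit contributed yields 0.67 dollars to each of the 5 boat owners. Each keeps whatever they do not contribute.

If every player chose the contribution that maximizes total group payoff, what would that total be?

Each contributed unit returns 3.350 to the group as a whole (0.67 to each of 5 players), which exceeds 1, so the social optimum is full contribution: group total = 3.350 × 80 = 268.00.

268.00 dollars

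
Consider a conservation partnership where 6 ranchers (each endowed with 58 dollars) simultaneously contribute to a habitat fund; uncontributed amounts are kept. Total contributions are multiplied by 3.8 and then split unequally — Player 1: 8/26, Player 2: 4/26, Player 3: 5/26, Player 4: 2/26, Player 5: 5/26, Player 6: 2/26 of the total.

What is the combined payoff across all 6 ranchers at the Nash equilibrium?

510.40 dollars

For player j, contributing a unit is worthwhile iff 3.8 × (j's share) ≥ 1, i.e. iff j's share is at least 0.2632.
The only share above 0.2632 is Player 1's 8/26, contributing 58; the remaining 5 contribute 0. Total contributed: 58.
The habitat fund pays out 3.8 × 58 = 220.40 in total (split across the unequal shares, but the aggregate is all that matters for the group sum).
The 5 free-riders keep 58 each, adding 290. Group total = 290 + 220.40 = 510.40.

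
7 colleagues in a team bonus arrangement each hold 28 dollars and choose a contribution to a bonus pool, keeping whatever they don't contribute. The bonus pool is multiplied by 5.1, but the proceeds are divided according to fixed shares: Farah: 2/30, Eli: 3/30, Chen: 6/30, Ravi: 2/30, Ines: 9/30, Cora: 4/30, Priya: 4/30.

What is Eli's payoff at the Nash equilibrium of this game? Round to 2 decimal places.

A player with share s gets back 5.1·s per unit contributed, so full contribution is dominant for anyone with s > 1/5.1 = 0.1961 and zero contribution is dominant for anyone below.
Chen and Ines are above the threshold, contributing 28 each; the remaining 5 contribute 0. Total contributed: 56.
Eli keeps 28 and receives 5.1 × 56 × 3/30 = 28.56 from the bonus pool, for a payoff of 56.56.

56.56 dollars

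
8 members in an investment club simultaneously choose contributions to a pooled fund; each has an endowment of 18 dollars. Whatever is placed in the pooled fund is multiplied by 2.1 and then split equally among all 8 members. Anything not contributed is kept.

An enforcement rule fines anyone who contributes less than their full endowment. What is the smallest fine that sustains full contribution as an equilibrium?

Given the others contribute fully, the best deviation is to contribute 0 (any partial contribution still incurs the fine and gives up units whose private return 0.2625 is below 1).
Deviating from 18 to 0 saves 18 dollars but forfeits the deviator's share of the drop in the pooled fund: 2.1/8 × 18 = 4.72.
So the deviation gain is 18 − 4.72 = 13.28, and the fine must be at least 13.28 dollars to wipe it out.

13.28 dollars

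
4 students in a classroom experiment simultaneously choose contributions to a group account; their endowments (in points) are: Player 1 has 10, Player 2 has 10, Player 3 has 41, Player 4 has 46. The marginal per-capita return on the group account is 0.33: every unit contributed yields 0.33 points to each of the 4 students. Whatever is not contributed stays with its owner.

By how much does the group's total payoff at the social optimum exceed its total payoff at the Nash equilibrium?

The private return per contributed unit is 0.33 < 1 for everyone, so the Nash equilibrium is zero contribution and the group total is Σ E_j = 10 + 10 + 41 + 46 = 107.
Each contributed unit returns 1.320 to the group, so the social optimum is full contribution by everyone: group total = 1.320 × 107 = 141.24.
Efficiency loss = (1.320 − 1) × 107 = 34.24.

34.24 points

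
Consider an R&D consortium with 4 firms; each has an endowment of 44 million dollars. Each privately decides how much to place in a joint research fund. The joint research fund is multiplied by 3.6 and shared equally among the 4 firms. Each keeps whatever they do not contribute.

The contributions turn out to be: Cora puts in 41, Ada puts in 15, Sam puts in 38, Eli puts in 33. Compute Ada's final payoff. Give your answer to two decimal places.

Total contributed: 41 + 15 + 38 + 33 = 127.
Each receives 3.6 × 127 / 4 = 114.30 from the joint research fund.
Ada keeps 44 − 15 = 29, so Ada's payoff is 29 + 114.30 = 143.30.

143.30 million dollars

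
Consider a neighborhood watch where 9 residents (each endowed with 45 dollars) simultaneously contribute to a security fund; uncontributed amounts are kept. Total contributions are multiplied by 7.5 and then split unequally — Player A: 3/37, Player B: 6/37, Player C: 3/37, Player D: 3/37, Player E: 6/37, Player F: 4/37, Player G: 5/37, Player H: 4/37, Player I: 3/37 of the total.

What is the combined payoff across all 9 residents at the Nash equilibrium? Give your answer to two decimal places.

1282.50 dollars

Each unit j contributes comes back to j as 7.5 × (j's share), so j prefers to contribute only if that share exceeds 1/7.5 = 0.1333; otherwise keeping the unit dominates.
Player B, Player E and Player G are above the threshold, contributing 45 each; the remaining 6 contribute 0. Total contributed: 135.
The security fund pays out 7.5 × 135 = 1012.50 in total (split across the unequal shares, but the aggregate is all that matters for the group sum).
The 6 free-riders keep 45 each, adding 270. Group total = 270 + 1012.50 = 1282.50.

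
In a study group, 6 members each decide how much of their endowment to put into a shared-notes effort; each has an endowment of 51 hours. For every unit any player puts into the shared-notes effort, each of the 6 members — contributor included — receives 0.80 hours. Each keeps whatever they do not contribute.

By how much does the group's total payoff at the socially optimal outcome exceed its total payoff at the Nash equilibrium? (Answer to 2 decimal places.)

1162.80 hours

The private return per contributed unit is 0.80 < 1, so contributing 0 is dominant for every player. At the Nash equilibrium everyone keeps their 51, and the group total is 6 × 51 = 306.
Each contributed unit returns 4.800 to the group as a whole (0.80 to each of 6 players), which exceeds 1, so the social optimum is full contribution: group total = 4.800 × 306 = 1468.80.
Efficiency loss = 1468.80 − 306 = 1162.80.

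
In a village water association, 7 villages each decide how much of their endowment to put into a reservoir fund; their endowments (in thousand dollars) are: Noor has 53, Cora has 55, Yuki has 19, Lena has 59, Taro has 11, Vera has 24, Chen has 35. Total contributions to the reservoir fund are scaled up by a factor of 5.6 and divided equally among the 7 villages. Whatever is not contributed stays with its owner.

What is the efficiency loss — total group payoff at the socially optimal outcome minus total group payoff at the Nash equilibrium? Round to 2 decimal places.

1177.60 thousand dollars

The private return per contributed unit is 5.6/7 = 0.8000 < 1 for every player regardless of endowment, so the Nash equilibrium is zero contribution and the group total is Σ E_j = 53 + 55 + 19 + 59 + 11 + 24 + 35 = 256.
Each contributed unit returns 5.600 to the group, so the social optimum is full contribution by everyone: group total = 5.600 × 256 = 1433.60.
Efficiency loss = (5.600 − 1) × 256 = 1177.60.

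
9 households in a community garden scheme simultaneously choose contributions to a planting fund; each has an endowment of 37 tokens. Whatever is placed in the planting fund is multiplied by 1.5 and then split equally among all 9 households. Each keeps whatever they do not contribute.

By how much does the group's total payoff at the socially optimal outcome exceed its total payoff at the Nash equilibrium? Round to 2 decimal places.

166.50 tokens

Each contributed unit returns 1.5/9 = 0.1667 to its contributor — below 1 — so contributing 0 is dominant for every player. At the Nash equilibrium everyone keeps their 37, and the group total is 9 × 37 = 333.
Each contributed unit returns 1.500 to the group as a whole (0.1667 to each of 9 players), which exceeds 1, so the social optimum is full contribution: group total = 1.500 × 333 = 499.50.
Efficiency loss = 499.50 − 333 = 166.50.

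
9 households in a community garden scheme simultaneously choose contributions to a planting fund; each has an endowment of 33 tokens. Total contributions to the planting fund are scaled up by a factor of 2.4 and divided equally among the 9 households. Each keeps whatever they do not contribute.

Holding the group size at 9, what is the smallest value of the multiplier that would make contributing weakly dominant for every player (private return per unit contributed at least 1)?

9

A contributed unit returns (multiplier)/9 to its contributor.
This reaches 1 exactly when the multiplier is 9.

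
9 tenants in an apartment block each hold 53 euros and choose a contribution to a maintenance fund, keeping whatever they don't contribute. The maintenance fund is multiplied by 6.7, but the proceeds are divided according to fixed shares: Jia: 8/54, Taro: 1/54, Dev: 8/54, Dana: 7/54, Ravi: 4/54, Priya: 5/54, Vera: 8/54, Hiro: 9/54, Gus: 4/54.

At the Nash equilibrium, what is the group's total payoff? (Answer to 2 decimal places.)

Player j's private return per contributed unit is 6.7 × (j's share). Contributing is weakly dominant for j when that share is at least 1/6.7 = 0.1493, and contributing 0 is dominant otherwise.
Hiro alone (share 9/54) is above the threshold, contributing 53; the remaining 8 contribute 0. Total contributed: 53.
The maintenance fund pays out 6.7 × 53 = 355.10 in total (split across the unequal shares, but the aggregate is all that matters for the group sum).
The 8 free-riders keep 53 each, adding 424. Group total = 424 + 355.10 = 779.10.

779.10 euros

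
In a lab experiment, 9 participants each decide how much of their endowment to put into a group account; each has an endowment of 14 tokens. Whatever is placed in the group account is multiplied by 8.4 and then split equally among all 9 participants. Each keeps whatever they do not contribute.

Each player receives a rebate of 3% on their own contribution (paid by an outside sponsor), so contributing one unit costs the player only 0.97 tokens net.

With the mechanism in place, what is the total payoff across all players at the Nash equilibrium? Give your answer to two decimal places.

The effective private return is (8.4/9) / 0.97 = 0.9622, which is still under 1, so the mechanism doesn't change anyone's dominant strategy: zero contribution.
Everyone keeps their endowment and the group total is 9 × 14 = 126.

126.00 tokens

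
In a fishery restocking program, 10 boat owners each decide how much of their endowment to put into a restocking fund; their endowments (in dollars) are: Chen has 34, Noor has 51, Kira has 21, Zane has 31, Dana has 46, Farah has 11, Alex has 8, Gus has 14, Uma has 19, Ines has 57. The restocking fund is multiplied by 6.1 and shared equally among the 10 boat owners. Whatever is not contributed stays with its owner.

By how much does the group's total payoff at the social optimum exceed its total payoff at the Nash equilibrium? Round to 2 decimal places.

The private return per contributed unit is 6.1/10 = 0.6100 < 1 for every player regardless of endowment, so the Nash equilibrium is zero contribution and the group total is Σ E_j = 34 + 51 + 21 + 31 + 46 + 11 + 8 + 14 + 19 + 57 = 292.
Each contributed unit returns 6.100 to the group, so the social optimum is full contribution by everyone: group total = 6.100 × 292 = 1781.20.
Efficiency loss = (6.100 − 1) × 292 = 1489.20.

1489.20 dollars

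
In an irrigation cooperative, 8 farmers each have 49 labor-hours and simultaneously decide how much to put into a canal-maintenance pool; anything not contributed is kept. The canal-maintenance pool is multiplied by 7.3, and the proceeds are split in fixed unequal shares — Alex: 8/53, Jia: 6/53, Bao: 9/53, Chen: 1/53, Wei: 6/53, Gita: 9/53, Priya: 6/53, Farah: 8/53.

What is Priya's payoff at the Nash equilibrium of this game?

Player j's private return per contributed unit is 7.3 × (j's share). Contributing is weakly dominant for j when that share is at least 1/7.3 = 0.1370, and contributing 0 is dominant otherwise.
The shares above 0.1370 belong to Alex, Bao, Gita and Farah, contributing 49 each; the remaining 4 contribute 0. Total contributed: 196.
Priya keeps 49 and receives 7.3 × 196 × 6/53 = 161.98 from the canal-maintenance pool, for a payoff of 210.98.

210.98 labor-hours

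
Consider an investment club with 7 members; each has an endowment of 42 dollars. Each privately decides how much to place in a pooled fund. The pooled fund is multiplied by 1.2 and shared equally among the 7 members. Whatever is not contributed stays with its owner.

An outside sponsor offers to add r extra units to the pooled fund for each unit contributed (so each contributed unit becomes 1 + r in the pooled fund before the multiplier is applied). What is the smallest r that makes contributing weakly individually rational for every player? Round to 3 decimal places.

4.833

With matching at rate r, one contributed unit becomes (1 + r) in the pooled fund and returns 1.2 × (1 + r) / 7 to the contributor.
Setting this equal to 1: 1 + r = 7/1.2 = 5.8333.
So the minimum matching rate is r = 5.8333 − 1 = 4.833.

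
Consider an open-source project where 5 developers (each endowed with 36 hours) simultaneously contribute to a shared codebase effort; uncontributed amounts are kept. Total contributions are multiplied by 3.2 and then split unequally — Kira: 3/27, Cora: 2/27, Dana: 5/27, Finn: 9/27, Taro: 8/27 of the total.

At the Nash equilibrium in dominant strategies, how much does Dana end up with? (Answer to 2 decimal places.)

For player j, contributing a unit is worthwhile iff 3.2 × (j's share) ≥ 1, i.e. iff j's share is at least 0.3125.
The only share above 0.3125 is Finn's 9/27, contributing 36; the remaining 4 contribute 0. Total contributed: 36.
Dana keeps 36 and receives 3.2 × 36 × 5/27 = 21.33 from the shared codebase effort, for a payoff of 57.33.

57.33 hours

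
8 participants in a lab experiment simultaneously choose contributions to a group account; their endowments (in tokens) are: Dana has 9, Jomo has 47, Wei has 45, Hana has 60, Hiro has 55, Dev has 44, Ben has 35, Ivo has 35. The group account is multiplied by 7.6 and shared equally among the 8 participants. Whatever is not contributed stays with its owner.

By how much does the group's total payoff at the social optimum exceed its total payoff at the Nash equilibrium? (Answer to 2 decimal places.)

The private return per contributed unit is 7.6/8 = 0.9500 < 1 for every player regardless of endowment, so the Nash equilibrium is zero contribution and the group total is Σ E_j = 9 + 47 + 45 + 60 + 55 + 44 + 35 + 35 = 330.
Each contributed unit returns 7.600 to the group, so the social optimum is full contribution by everyone: group total = 7.600 × 330 = 2508.00.
Efficiency loss = (7.600 − 1) × 330 = 2178.00.

2178.00 tokens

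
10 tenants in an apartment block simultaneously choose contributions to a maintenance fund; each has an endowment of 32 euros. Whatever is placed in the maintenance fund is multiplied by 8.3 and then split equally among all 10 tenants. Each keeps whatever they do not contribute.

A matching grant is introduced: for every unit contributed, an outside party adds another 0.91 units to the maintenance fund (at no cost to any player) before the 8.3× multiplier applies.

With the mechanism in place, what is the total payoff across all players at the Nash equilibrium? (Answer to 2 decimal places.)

5072.96 euros

The effective private return per unit is now 8.3 × 1.91 / 10 = 1.5853 > 1, so every player's dominant strategy flips to full contribution.
So the Nash equilibrium is full contribution by all 10; the group earns 8.3 × 1.91 × 320 = 5072.96.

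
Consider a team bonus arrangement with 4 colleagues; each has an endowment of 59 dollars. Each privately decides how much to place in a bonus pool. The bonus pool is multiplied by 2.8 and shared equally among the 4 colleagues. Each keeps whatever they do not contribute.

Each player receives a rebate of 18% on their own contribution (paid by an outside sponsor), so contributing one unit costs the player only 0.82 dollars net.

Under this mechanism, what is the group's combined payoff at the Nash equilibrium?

236.00 dollars

The effective private return is (2.8/4) / 0.82 = 0.8537, which is still under 1, so the mechanism doesn't change anyone's dominant strategy: zero contribution.
Everyone keeps their endowment and the group total is 4 × 59 = 236.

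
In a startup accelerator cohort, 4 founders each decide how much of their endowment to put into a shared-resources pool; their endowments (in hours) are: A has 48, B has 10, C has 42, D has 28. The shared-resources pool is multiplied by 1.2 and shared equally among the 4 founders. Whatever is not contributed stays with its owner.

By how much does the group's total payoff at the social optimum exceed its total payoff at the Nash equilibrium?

The private return per contributed unit is 1.2/4 = 0.3000 < 1 for every player regardless of endowment, so the Nash equilibrium is zero contribution and the group total is Σ E_j = 48 + 10 + 42 + 28 = 128.
Each contributed unit returns 1.200 to the group, so the social optimum is full contribution by everyone: group total = 1.200 × 128 = 153.60.
Efficiency loss = (1.200 − 1) × 128 = 25.60.

25.60 hours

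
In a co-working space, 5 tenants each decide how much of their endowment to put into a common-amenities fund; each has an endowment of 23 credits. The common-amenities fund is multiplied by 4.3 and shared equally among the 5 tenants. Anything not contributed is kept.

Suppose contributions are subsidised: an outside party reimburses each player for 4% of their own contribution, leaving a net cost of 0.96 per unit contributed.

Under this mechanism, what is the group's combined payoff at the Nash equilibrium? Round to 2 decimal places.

115.00 credits

The effective private return is (4.3/5) / 0.96 = 0.8958, which is still under 1, so the mechanism doesn't change anyone's dominant strategy: zero contribution.
Everyone keeps their endowment and the group total is 5 × 23 = 115.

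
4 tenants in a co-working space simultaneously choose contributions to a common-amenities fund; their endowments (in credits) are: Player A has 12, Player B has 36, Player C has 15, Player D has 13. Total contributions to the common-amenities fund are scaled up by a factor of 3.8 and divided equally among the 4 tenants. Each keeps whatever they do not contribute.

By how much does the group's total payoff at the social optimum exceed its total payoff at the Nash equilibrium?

212.80 credits

The private return per contributed unit is 3.8/4 = 0.9500 < 1 for every player regardless of endowment, so the Nash equilibrium is zero contribution and the group total is Σ E_j = 12 + 36 + 15 + 13 = 76.
Each contributed unit returns 3.800 to the group, so the social optimum is full contribution by everyone: group total = 3.800 × 76 = 288.80.
Efficiency loss = (3.800 − 1) × 76 = 212.80.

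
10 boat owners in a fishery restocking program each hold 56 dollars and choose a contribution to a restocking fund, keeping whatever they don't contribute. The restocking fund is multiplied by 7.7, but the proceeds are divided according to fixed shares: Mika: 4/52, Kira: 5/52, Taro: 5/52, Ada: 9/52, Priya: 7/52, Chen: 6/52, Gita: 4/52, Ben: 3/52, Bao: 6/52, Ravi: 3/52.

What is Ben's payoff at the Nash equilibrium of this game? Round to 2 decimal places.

Each unit j contributes comes back to j as 7.7 × (j's share), so j prefers to contribute only if that share exceeds 1/7.7 = 0.1299; otherwise keeping the unit dominates.
Ada and Priya clear that bar, contributing 56 each; the remaining 8 contribute 0. Total contributed: 112.
Ben keeps 56 and receives 7.7 × 112 × 3/52 = 49.75 from the restocking fund, for a payoff of 105.75.

105.75 dollars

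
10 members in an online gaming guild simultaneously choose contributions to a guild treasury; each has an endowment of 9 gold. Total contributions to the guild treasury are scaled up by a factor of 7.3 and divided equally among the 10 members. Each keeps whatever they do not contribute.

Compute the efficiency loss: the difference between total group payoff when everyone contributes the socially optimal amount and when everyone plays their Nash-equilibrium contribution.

567.00 gold

Each contributed unit returns 7.3/10 = 0.7300 to its contributor — below 1 — so contributing 0 is dominant for every player. At the Nash equilibrium everyone keeps their 9, and the group total is 10 × 9 = 90.
Each contributed unit returns 7.300 to the group as a whole (0.7300 to each of 10 players), which exceeds 1, so the social optimum is full contribution: group total = 7.300 × 90 = 657.00.
Efficiency loss = 657.00 − 90 = 567.00.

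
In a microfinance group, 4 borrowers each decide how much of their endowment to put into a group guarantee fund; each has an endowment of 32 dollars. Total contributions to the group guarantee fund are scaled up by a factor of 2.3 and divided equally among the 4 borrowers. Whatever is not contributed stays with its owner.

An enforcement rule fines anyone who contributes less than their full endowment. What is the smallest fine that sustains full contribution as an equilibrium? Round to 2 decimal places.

Given the others contribute fully, the best deviation is to contribute 0 (any partial contribution still incurs the fine and gives up units whose private return 0.5750 is below 1).
Deviating from 32 to 0 saves 32 dollars but forfeits the deviator's share of the drop in the group guarantee fund: 2.3/4 × 32 = 18.40.
So the deviation gain is 32 − 18.40 = 13.60, and the fine must be at least 13.60 dollars to wipe it out.

13.60 dollars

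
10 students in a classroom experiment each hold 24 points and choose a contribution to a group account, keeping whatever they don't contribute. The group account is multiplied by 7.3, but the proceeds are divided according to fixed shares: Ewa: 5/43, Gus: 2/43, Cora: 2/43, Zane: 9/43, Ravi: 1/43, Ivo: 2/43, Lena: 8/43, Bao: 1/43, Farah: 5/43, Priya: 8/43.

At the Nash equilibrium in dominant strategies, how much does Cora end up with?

48.45 points

For player j, contributing a unit is worthwhile iff 7.3 × (j's share) ≥ 1, i.e. iff j's share is at least 0.1370.
Zane, Lena and Priya clear that bar, contributing 24 each; the remaining 7 contribute 0. Total contributed: 72.
Cora keeps 24 and receives 7.3 × 72 × 2/43 = 24.45 from the group account, for a payoff of 48.45.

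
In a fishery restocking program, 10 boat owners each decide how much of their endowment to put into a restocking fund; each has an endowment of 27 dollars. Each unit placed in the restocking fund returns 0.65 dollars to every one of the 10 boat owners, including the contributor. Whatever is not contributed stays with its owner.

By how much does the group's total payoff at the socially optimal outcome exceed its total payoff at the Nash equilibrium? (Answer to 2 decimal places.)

The private return per contributed unit is 0.65 < 1, so contributing 0 is dominant for every player. At the Nash equilibrium everyone keeps their 27, and the group total is 10 × 27 = 270.
Each contributed unit returns 6.500 to the group as a whole (0.65 to each of 10 players), which exceeds 1, so the social optimum is full contribution: group total = 6.500 × 270 = 1755.00.
Efficiency loss = 1755.00 − 270 = 1485.00.

1485.00 dollars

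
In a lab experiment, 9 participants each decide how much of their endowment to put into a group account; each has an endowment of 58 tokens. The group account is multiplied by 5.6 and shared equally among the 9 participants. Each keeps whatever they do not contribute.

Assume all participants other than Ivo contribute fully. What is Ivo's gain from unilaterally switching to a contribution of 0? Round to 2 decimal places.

21.91 tokens

Switching from a contribution of 58 to 0 lets Ivo keep an extra 58 tokens, but lowers the group account by 58, which costs Ivo their own share of that drop: 5.6/9 × 58 = 36.09.
Net gain = 58 − 36.09 = 21.91. The private return per contributed unit (0.6222) is below 1, so free-riding is indeed the best response regardless of what the others do.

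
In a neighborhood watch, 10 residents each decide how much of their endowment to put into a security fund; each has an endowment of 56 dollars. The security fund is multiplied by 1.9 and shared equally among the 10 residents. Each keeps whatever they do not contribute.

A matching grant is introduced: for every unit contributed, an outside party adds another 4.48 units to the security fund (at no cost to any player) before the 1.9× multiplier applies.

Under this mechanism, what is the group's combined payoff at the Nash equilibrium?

Under the mechanism each unit contributed yields 1.9 × 5.48 / 10 = 1.0412 back to its contributor per unit of net cost, which exceeds 1, making full contribution the dominant choice for everyone.
At the Nash equilibrium everyone contributes 56. Group total payoff = 1.9 × 5.48 × 560 = 5830.72.

5830.72 dollars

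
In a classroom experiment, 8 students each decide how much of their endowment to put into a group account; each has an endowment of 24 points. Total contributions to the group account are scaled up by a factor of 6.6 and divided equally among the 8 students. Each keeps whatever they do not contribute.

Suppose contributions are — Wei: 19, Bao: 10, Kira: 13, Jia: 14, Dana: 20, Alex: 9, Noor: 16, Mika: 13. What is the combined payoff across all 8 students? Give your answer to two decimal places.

830.40 points

Total contributed: 19 + 10 + 13 + 14 + 20 + 9 + 16 + 13 = 114; total kept: 8 × 24 − 114 = 78.
The group account pays out 6.6 × 114 = 752.40 in aggregate.
Group total = 78 + 752.40 = 830.40.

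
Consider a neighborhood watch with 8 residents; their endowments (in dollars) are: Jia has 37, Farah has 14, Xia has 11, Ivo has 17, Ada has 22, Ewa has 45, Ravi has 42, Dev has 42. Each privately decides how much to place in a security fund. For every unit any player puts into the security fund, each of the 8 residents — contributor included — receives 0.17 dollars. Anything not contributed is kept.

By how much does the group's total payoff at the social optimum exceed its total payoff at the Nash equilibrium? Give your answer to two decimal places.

The private return per contributed unit is 0.17 < 1 for everyone, so the Nash equilibrium is zero contribution and the group total is Σ E_j = 37 + 14 + 11 + 17 + 22 + 45 + 42 + 42 = 230.
Each contributed unit returns 1.360 to the group, so the social optimum is full contribution by everyone: group total = 1.360 × 230 = 312.80.
Efficiency loss = (1.360 − 1) × 230 = 82.80.

82.80 dollars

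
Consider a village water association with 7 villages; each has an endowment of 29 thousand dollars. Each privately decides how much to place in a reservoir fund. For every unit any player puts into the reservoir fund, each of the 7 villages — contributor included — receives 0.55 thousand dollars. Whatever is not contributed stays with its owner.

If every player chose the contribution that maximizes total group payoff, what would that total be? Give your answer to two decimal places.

Each contributed unit returns 3.850 to the group as a whole (0.55 to each of 7 players), which exceeds 1, so the social optimum is full contribution: group total = 3.850 × 203 = 781.55.

781.55 thousand dollars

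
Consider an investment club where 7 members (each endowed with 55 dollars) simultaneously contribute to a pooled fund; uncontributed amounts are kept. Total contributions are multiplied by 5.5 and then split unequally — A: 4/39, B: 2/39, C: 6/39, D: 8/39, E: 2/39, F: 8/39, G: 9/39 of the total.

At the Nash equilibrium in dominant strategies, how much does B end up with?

101.54 dollars

Player j's private return per contributed unit is 5.5 × (j's share). Contributing is weakly dominant for j when that share is at least 1/5.5 = 0.1818, and contributing 0 is dominant otherwise.
D, F and G are above the threshold, contributing 55 each; the remaining 4 contribute 0. Total contributed: 165.
B keeps 55 and receives 5.5 × 165 × 2/39 = 46.54 from the pooled fund, for a payoff of 101.54.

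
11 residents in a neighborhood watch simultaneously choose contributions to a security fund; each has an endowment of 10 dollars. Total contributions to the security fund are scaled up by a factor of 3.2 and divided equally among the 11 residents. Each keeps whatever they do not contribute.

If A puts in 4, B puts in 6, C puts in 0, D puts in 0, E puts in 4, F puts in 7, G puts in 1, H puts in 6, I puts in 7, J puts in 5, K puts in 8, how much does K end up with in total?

Total contributed: 4 + 6 + 0 + 0 + 4 + 7 + 1 + 6 + 7 + 5 + 8 = 48.
Each receives 3.2 × 48 / 11 = 13.96 from the security fund.
K keeps 10 − 8 = 2, so K's payoff is 2 + 13.96 = 15.96.

15.96 dollars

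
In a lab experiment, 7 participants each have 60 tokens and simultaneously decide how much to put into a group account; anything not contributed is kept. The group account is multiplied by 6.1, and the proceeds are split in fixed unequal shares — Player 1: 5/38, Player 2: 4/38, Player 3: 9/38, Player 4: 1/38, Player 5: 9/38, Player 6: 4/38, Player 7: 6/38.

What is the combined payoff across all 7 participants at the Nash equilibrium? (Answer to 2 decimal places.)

Each unit j contributes comes back to j as 6.1 × (j's share), so j prefers to contribute only if that share exceeds 1/6.1 = 0.1639; otherwise keeping the unit dominates.
The shares above 0.1639 belong to Player 3 and Player 5, contributing 60 each; the remaining 5 contribute 0. Total contributed: 120.
The group account pays out 6.1 × 120 = 732.00 in total (split across the unequal shares, but the aggregate is all that matters for the group sum).
The 5 free-riders keep 60 each, adding 300. Group total = 300 + 732.00 = 1032.00.

1032.00 tokens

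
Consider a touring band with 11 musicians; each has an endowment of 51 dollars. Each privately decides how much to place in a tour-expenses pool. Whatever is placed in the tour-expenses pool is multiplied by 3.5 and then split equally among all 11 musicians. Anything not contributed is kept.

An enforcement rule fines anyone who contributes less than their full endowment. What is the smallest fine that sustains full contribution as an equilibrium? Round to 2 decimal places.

Given the others contribute fully, the best deviation is to contribute 0 (any partial contribution still incurs the fine and gives up units whose private return 0.3182 is below 1).
Deviating from 51 to 0 saves 51 dollars but forfeits the deviator's share of the drop in the tour-expenses pool: 3.5/11 × 51 = 16.23.
So the deviation gain is 51 − 16.23 = 34.77, and the fine must be at least 34.77 dollars to wipe it out.

34.77 dollars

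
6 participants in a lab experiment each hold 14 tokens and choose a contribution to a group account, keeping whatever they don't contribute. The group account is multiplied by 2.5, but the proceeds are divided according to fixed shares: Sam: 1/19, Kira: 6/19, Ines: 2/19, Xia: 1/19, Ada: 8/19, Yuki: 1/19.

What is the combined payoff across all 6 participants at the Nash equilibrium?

A player with share s gets back 2.5·s per unit contributed, so full contribution is dominant for anyone with s > 1/2.5 = 0.4000 and zero contribution is dominant for anyone below.
Ada alone (share 8/19) is above the threshold, contributing 14; the remaining 5 contribute 0. Total contributed: 14.
The group account pays out 2.5 × 14 = 35.00 in total (split across the unequal shares, but the aggregate is all that matters for the group sum).
The 5 free-riders keep 14 each, adding 70. Group total = 70 + 35.00 = 105.00.

105.00 tokens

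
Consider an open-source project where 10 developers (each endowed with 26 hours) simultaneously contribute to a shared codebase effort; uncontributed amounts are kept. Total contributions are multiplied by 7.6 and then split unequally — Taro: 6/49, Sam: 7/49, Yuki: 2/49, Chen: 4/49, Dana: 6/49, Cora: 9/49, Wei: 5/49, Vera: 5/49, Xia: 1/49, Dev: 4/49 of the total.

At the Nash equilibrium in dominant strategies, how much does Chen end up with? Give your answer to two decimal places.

58.26 hours

Player j's private return per contributed unit is 7.6 × (j's share). Contributing is weakly dominant for j when that share is at least 1/7.6 = 0.1316, and contributing 0 is dominant otherwise.
Sam and Cora are above the threshold, contributing 26 each; the remaining 8 contribute 0. Total contributed: 52.
Chen keeps 26 and receives 7.6 × 52 × 4/49 = 32.26 from the shared codebase effort, for a payoff of 58.26.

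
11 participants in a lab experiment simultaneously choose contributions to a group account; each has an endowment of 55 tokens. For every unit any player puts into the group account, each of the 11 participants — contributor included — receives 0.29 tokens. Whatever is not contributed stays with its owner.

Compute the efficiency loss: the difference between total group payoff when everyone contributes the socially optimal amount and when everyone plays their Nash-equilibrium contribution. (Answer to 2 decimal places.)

1324.95 tokens

The private return per contributed unit is 0.29 < 1, so contributing 0 is dominant for every player. At the Nash equilibrium everyone keeps their 55, and the group total is 11 × 55 = 605.
Each contributed unit returns 3.190 to the group as a whole (0.29 to each of 11 players), which exceeds 1, so the social optimum is full contribution: group total = 3.190 × 605 = 1929.95.
Efficiency loss = 1929.95 − 605 = 1324.95.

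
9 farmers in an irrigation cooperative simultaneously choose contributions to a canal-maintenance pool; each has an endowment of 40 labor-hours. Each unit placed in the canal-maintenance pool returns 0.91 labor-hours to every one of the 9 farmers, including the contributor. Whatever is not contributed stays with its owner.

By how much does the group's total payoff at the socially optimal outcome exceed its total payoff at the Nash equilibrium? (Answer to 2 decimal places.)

The private return per contributed unit is 0.91 < 1, so contributing 0 is dominant for every player. At the Nash equilibrium everyone keeps their 40, and the group total is 9 × 40 = 360.
Each contributed unit returns 8.190 to the group as a whole (0.91 to each of 9 players), which exceeds 1, so the social optimum is full contribution: group total = 8.190 × 360 = 2948.40.
Efficiency loss = 2948.40 − 360 = 2588.40.

2588.40 labor-hours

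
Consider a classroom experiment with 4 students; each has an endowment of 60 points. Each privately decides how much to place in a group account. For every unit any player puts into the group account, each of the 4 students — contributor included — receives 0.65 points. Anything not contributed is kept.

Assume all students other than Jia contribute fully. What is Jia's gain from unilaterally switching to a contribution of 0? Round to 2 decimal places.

Switching from a contribution of 60 to 0 lets Jia keep an extra 60 points, but lowers the group account by 60, which costs Jia their own share of that drop: 0.65 × 60 = 39.00.
Net gain = 60 − 39.00 = 21.00. The private return per contributed unit (0.65) is below 1, so free-riding is indeed the best response regardless of what the others do.

21.00 points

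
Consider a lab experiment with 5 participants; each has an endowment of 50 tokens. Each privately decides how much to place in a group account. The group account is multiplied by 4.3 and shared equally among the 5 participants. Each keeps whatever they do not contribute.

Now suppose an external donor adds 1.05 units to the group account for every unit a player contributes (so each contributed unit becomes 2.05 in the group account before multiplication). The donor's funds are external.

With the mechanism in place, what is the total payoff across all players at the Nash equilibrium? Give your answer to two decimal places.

With the mechanism, a contributed unit returns 4.3 × 2.05 / 5 = 1.7630 per unit of net cost to the contributor — now above 1 — so contributing fully is weakly dominant for every player.
At the Nash equilibrium everyone contributes 50. Group total payoff = 4.3 × 2.05 × 250 = 2203.75.

2203.75 tokens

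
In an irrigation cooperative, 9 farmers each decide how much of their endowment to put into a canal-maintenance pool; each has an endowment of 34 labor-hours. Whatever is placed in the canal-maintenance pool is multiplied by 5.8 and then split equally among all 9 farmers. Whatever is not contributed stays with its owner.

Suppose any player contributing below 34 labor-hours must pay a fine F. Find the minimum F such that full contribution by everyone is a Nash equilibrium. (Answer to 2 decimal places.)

12.09 labor-hours

Given the others contribute fully, the best deviation is to contribute 0 (any partial contribution still incurs the fine and gives up units whose private return 0.6444 is below 1).
Deviating from 34 to 0 saves 34 labor-hours but forfeits the deviator's share of the drop in the canal-maintenance pool: 5.8/9 × 34 = 21.91.
So the deviation gain is 34 − 21.91 = 12.09, and the fine must be at least 12.09 labor-hours to wipe it out.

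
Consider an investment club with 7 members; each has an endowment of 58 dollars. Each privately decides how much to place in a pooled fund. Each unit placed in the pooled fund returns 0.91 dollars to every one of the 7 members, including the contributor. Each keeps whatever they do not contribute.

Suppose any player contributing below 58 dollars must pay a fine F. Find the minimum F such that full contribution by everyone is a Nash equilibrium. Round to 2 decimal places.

5.22 dollars

Given the others contribute fully, the best deviation is to contribute 0 (any partial contribution still incurs the fine and gives up units whose private return 0.91 is below 1).
Deviating from 58 to 0 saves 58 dollars but forfeits the deviator's share of the drop in the pooled fund: 0.91 × 58 = 52.78.
So the deviation gain is 58 − 52.78 = 5.22, and the fine must be at least 5.22 dollars to wipe it out.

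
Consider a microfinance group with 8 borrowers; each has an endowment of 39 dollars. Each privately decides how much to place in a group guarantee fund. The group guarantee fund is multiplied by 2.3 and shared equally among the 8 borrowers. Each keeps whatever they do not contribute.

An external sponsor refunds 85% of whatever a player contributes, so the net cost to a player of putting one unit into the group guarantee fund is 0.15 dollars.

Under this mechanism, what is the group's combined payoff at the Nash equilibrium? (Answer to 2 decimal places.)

Under the mechanism each unit contributed yields (2.3/8) / 0.15 = 1.9167 back to its contributor per unit of net cost, which exceeds 1, making full contribution the dominant choice for everyone.
So the Nash equilibrium is full contribution by all 8; the group earns 8 × (39 × 0.85 + 2.3 × 39) = 982.80.

982.80 dollars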